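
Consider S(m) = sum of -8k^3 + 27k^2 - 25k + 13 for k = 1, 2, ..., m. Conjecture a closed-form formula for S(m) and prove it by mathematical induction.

We claim S(m) = -m(2m^3 - 5m^2 + m - 5) for all m ≥ 1.
Base step (m = 1): S(1) = 7, and the closed form gives 7. They agree.
Suppose the result is true for m = k, so S(k) = k(-2k^3 + 5k^2 - k + 5).
Then S(k+1) = S(k) + (-8k^3 + 3k^2 + 5k + 7) = (k(-2k^3 + 5k^2 - k + 5)) + (-8k^3 + 3k^2 + 5k + 7).
Simplifying, S(k+1) = -(k + 1)(2k^3 + k^2 - 3k - 7) = -(k+1)(2(k+1)^3 - 5(k+1)^2 + (k+1) - 5),
which is the closed form with m = k+1.
By the principle of mathematical induction, the result holds for all m ≥ 1.

S(m) = -m(2m^3 - 5m^2 + m - 5)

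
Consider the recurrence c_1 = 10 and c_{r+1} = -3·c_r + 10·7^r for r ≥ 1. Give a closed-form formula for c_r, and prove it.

Computing the first terms: c_1 = 10, c_2 = 40, c_3 = 370. This suggests c_r = -(-3)^r + 7^r.
Base case (r = 1): the formula gives 10 = 10 = c_1.
Suppose the result is true for r = j, so c_j = -(-3)^j + 7^j.
Then c_{j+1} = -3·c_j + 10·7^j = -3·(-(-3)^j + 7^j) + 10·7^j = -(-3)^(j + 1) + 7^(j + 1),
which is the claimed formula at r = j+1.
Hence, by induction on r, the claim holds for every r ≥ 1.

c_r = -(-3)^r + 7^r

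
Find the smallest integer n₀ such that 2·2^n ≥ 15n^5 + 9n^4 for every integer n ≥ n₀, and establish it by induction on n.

At n = 26: 134217728 < 182333424, so the inequality fails and n₀ ≥ 27. We prove 2·2^n ≥ 15n^5 + 9n^4 for all n ≥ 27.
For the base case n = 27: 2·2^n = 268435456 and 15n^5 + 9n^4 = 220016574, so 268435456 ≥ 220016574.
Inductive step: assume the claim holds for n = p, so 2·2^p ≥ 15p^5 + 9p^4.
Then 2·2^(p + 1) = 2·(2·2^p) ≥ 2·(15p^5 + 9p^4).
Also, for p ≥ 27 we have 2·(15p^5 + 9p^4) ≥ 15(p+1)^5 + 9(p+1)^4, since 2·(15p^5 + 9p^4) − (15(p+1)^5 + 9(p+1)^4) = 15p^5 - 66p^4 - 186p^3 - 204p^2 - 111p - 24, which is nonnegative for all p ≥ 27.
Combining, 2·2^(p + 1) ≥ 15(p+1)^5 + 9(p+1)^4.
This completes the induction.
Hence the smallest such n₀ is 27.

n₀ = 27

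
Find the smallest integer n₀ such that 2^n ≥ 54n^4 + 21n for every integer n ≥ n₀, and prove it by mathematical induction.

n₀ = 25

At n = 24: 16777216 < 17916408, so the inequality fails and n₀ ≥ 25. We prove 2^n ≥ 54n^4 + 21n for all n ≥ 25.
Base step (n = 25): 2^n = 33554432 and 54n^4 + 21n = 21094275, so 33554432 ≥ 21094275.
Inductive step: assume the claim holds for n = p, so 2^p ≥ 54p^4 + 21p.
Then 2^(p + 1) = 2·(2^p) ≥ 2·(54p^4 + 21p).
Also, for p ≥ 25 we have 2·(54p^4 + 21p) ≥ 54(p+1)^4 + 21(p+1), since 2·(54p^4 + 21p) − (54(p+1)^4 + 21(p+1)) = 54p^4 - 216p^3 - 324p^2 - 195p - 75, which is nonnegative for all p ≥ 25.
Combining, 2^(p + 1) ≥ 54(p+1)^4 + 21(p+1).
This completes the induction.
Hence the smallest such n₀ is 25.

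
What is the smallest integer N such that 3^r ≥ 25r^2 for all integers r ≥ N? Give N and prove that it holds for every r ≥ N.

N = 7

At r = 6: 729 < 900, so the inequality fails and N ≥ 7. We prove 3^r ≥ 25r^2 for all r ≥ 7.
Base case (r = 7): 3^r = 2187 and 25r^2 = 1225, so 2187 ≥ 1225.
Inductive step: assume the claim holds for r = i, so 3^i ≥ 25i^2.
Then 3^(i + 1) = 3·(3^i) ≥ 3·(25i^2).
Also, for i ≥ 7 we have 3·(25i^2) ≥ 25(i+1)^2, since 3 ≥ (1 + 1/i)^2 for all i ≥ 7.
Combining, 3^(i + 1) ≥ 25(i+1)^2.
By induction, the statement is established for all r ≥ 7.
Hence the smallest such N is 7.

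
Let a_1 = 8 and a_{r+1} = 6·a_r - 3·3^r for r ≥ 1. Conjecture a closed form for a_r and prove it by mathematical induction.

Computing the first terms: a_1 = 8, a_2 = 39, a_3 = 207. This suggests a_r = 3^r + 5·6^(r - 1).
Base step (r = 1): the formula gives 8 = 8 = a_1.
Inductive step: assume the claim holds for r = k, so a_k = 3^k + 5·6^(k - 1).
Then a_{k+1} = 6·a_k - 3·3^k = 6·(3^k + 5·6^(k - 1)) - 3·3^k = 3^(k + 1) + 5·6^k = 3^(k+1) + 5·6^((k+1) - 1),
which is the claimed formula at r = k+1.
By induction, the statement is established for all r ≥ 1.

a_r = 3^r + 5·6^(r - 1)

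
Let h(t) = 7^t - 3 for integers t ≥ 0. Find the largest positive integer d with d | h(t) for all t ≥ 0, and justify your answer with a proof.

d = 2

Computing the first values: h(0) = -2 and h(1) = 4; gcd(-2, 4) = 2, so d ≤ 2.
We prove 2 | 7^t - 3 for all t ≥ 0 by induction on t.
For the base case t = 0: h(0) = -2 = 2·(-1), so 2 | h(0).
Suppose the result is true for t = k, i.e. 2 | h(k). Then
h(k+1) = 7^(k+1) - 3 = 7·(7^k - 3) + 18 = 7·h(k) + 18. The first term is divisible by 2 by the inductive hypothesis, and 18 is divisible by 2. Hence 2 | h(k+1).
Hence, by induction on t, the claim holds for every t ≥ 0.
Therefore the largest such d is 2.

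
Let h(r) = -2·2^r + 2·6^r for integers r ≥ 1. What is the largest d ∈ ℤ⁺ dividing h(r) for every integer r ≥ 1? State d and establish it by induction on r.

Computing the first values: h(1) = 8 and h(2) = 64; gcd(8, 64) = 8, so d ≤ 8.
We prove 8 | -2·2^r + 2·6^r for all r ≥ 1 by induction on r.
When r = 1: h(1) = 8 = 8·(1), so 8 | h(1).
Inductive step: suppose the statement holds for some i ≥ 1, i.e. 8 | h(i). Then
h(i+1) − 6·h(i) = (-2·2^(i+1) + 2·6^(i+1)) − 6·(-2·2^i + 2·6^i) = (-2)·2^i·(2 − 6) = (8)·2^i. Since 8 | h(i) by the inductive hypothesis, 8 | 6·h(i); and 8 | 8 since 8 = 8·1. Therefore 8 | h(i+1).
This completes the induction.
Therefore the largest such d is 8.

d = 8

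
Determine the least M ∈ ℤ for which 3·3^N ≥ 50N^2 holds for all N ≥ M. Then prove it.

M = 6

At N = 5: 729 < 1250, so the inequality fails and M ≥ 6. We prove 3·3^N ≥ 50N^2 for all N ≥ 6.
For the base case N = 6: 3·3^N = 2187 and 50N^2 = 1800, so 2187 ≥ 1800.
Inductive step: suppose the statement holds for some r ≥ 6, so 3·3^r ≥ 50r^2.
Then 3·3^(r + 1) = 3·(3·3^r) ≥ 3·(50r^2).
Also, for r ≥ 6 we have 3·(50r^2) ≥ 50(r+1)^2, since 3 ≥ (1 + 1/r)^2 for all r ≥ 6.
Combining, 3·3^(r + 1) ≥ 50(r+1)^2.
By induction, the statement is established for all N ≥ 6.
Hence the smallest such M is 6.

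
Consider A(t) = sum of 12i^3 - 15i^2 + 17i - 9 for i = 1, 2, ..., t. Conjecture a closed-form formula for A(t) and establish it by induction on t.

We claim A(t) = t(3t^3 + t^2 + 4t - 3) for all t ≥ 1.
When t = 1: A(1) = 5, and the closed form gives 5. They agree.
Suppose the result is true for t = i, so A(i) = i(3i^3 + i^2 + 4i - 3).
Then A(i+1) = A(i) + (12i^3 + 21i^2 + 23i + 5) = (i(3i^3 + i^2 + 4i - 3)) + (12i^3 + 21i^2 + 23i + 5).
Simplifying, A(i+1) = (i + 1)(3i^3 + 10i^2 + 15i + 5) = (i+1)(3(i+1)^3 + (i+1)^2 + 4(i+1) - 3),
which is the closed form with t = i+1.
Hence, by induction on t, the claim holds for every t ≥ 1.

A(t) = t(3t^3 + t^2 + 4t - 3)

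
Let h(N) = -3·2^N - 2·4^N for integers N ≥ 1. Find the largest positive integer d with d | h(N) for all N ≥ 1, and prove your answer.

Computing the first values: h(1) = -14 and h(2) = -44; gcd(-14, -44) = 2, so d ≤ 2.
We prove 2 | -3·2^N - 2·4^N for all N ≥ 1 by induction on N.
For the base case N = 1: h(1) = -14 = 2·(-7), so 2 | h(1).
For the inductive step, assume it holds for an arbitrary p ≥ 1, i.e. 2 | h(p). Then
h(p+1) − 4·h(p) = (-3·2^(p+1) - 2·4^(p+1)) − 4·(-3·2^p - 2·4^p) = (-3)·2^p·(2 − 4) = (6)·2^p. Since 2 | h(p) by the inductive hypothesis, 2 | 4·h(p); and 2 | 6 since 6 = 2·3. Therefore 2 | h(p+1).
This completes the induction.
Therefore the largest such d is 2.

d = 2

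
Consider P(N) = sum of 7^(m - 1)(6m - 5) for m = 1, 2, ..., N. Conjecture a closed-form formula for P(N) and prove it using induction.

P(N) = 7^N(N - 1) + 1

We claim P(N) = 7^N(N - 1) + 1 for all N ≥ 1.
For the base case N = 1: P(1) = 1, and the closed form gives 1. They agree.
Suppose the result is true for N = m, so P(m) = 7^m(m - 1) + 1.
Then P(m+1) = P(m) + (7^m(6m + 1)) = (7^m(m - 1) + 1) + (7^m(6m + 1)).
Simplifying, P(m+1) = 7^(m + 1)m + 1 = 7^(m+1)((m+1) - 1) + 1,
which is the closed form with N = m+1.
This completes the induction.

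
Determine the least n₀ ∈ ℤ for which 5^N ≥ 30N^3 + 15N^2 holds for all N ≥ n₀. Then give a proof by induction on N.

At N = 5: 3125 < 4125, so the inequality fails and n₀ ≥ 6. We prove 5^N ≥ 30N^3 + 15N^2 for all N ≥ 6.
Base case (N = 6): 5^N = 15625 and 30N^3 + 15N^2 = 7020, so 15625 ≥ 7020.
Suppose the result is true for N = i, so 5^i ≥ 30i^3 + 15i^2.
Then 5^(i + 1) = 5·(5^i) ≥ 5·(30i^3 + 15i^2).
Also, for i ≥ 6 we have 5·(30i^3 + 15i^2) ≥ 30(i+1)^3 + 15(i+1)^2, since 5·(30i^3 + 15i^2) − (30(i+1)^3 + 15(i+1)^2) = 120i^3 - 30i^2 - 120i - 45, which is nonnegative for all i ≥ 6.
Combining, 5^(i + 1) ≥ 30(i+1)^3 + 15(i+1)^2.
By induction, the statement is established for all N ≥ 6.
Hence the smallest such n₀ is 6.

n₀ = 6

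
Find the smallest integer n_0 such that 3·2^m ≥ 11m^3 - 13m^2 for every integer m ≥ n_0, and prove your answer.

At m = 12: 12288 < 17136, so the inequality fails and n_0 ≥ 13. We prove 3·2^m ≥ 11m^3 - 13m^2 for all m ≥ 13.
Base step (m = 13): 3·2^m = 24576 and 11m^3 - 13m^2 = 21970, so 24576 ≥ 21970.
Suppose the result is true for m = i, so 3·2^i ≥ 11i^3 - 13i^2.
Then 3·2^(i + 1) = 2·(3·2^i) ≥ 2·(11i^3 - 13i^2).
Also, for i ≥ 13 we have 2·(11i^3 - 13i^2) ≥ 11(i+1)^3 - 13(i+1)^2, since 2·(11i^3 - 13i^2) − (11(i+1)^3 - 13(i+1)^2) = 11i^3 - 46i^2 - 7i + 2, which is nonnegative for all i ≥ 13.
Combining, 3·2^(i + 1) ≥ 11(i+1)^3 - 13(i+1)^2.
Hence, by induction on m, the claim holds for every m ≥ 13.
Hence the smallest such n_0 is 13.

n_0 = 13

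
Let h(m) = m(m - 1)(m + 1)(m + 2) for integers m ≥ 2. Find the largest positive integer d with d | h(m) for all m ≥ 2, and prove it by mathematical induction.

Computing the first values: h(2) = 24 and h(3) = 120; gcd(24, 120) = 24, so d ≤ 24.
We prove 24 | m(m - 1)(m + 1)(m + 2) for all m ≥ 2 by induction on m.
When m = 2: h(2) = 24 = 24·(1), so 24 | h(2).
Suppose the result is true for m = i, i.e. 24 | h(i). Then
h(i+1) − h(i) = i·(i+1)·(i+2)·(i+3) − (i-1)·i·(i+1)·(i+2) = i·(i+1)·(i+2)·[(i+3) − (i-1)] = 4·i·(i+1)·(i+2). The product of 3 consecutive integers is divisible by (3)! = 6, so h(i+1) − h(i) is divisible by 4·6 = 24. By the inductive hypothesis 24 | h(i), hence 24 | h(i+1).
This completes the induction.
Therefore the largest such d is 24.

d = 24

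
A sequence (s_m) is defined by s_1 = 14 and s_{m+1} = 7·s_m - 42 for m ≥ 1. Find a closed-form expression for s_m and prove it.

Computing the first terms: s_1 = 14, s_2 = 56, s_3 = 350. This suggests s_m = 7^m + 7.
Base case (m = 1): the formula gives 14 = 14 = s_1.
For the inductive step, assume it holds for an arbitrary i ≥ 1, so s_i = 7^i + 7.
Then s_{i+1} = 7·s_i - 42 = 7·(7^i + 7) - 42 = 7^(i + 1) + 7,
which is the claimed formula at m = i+1.
Hence, by induction on m, the claim holds for every m ≥ 1.

s_m = 7^m + 7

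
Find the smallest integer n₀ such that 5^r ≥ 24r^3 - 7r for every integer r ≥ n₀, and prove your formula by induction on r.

n₀ = 5

At r = 4: 625 < 1508, so the inequality fails and n₀ ≥ 5. We prove 5^r ≥ 24r^3 - 7r for all r ≥ 5.
For the base case r = 5: 5^r = 3125 and 24r^3 - 7r = 2965, so 3125 ≥ 2965.
For the inductive step, assume it holds for an arbitrary p ≥ 5, so 5^p ≥ 24p^3 - 7p.
Then 5^(p + 1) = 5·(5^p) ≥ 5·(24p^3 - 7p).
Also, for p ≥ 5 we have 5·(24p^3 - 7p) ≥ 24(p+1)^3 - 7(p+1), since 5·(24p^3 - 7p) − (24(p+1)^3 - 7(p+1)) = 96p^3 - 72p^2 - 100p - 17, which is nonnegative for all p ≥ 5.
Combining, 5^(p + 1) ≥ 24(p+1)^3 - 7(p+1).
By induction, the statement is established for all r ≥ 5.
Hence the smallest such n₀ is 5.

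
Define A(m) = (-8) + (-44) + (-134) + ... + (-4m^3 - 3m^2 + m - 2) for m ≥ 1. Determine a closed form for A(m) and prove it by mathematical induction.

A(m) = -m(m^3 + 3m^2 + 2m + 2)

We claim A(m) = -m(m^3 + 3m^2 + 2m + 2) for all m ≥ 1.
For the base case m = 1: A(1) = -8, and the closed form gives -8. They agree.
Suppose the result is true for m = p, so A(p) = p(-p^3 - 3p^2 - 2p - 2).
Then A(p+1) = A(p) + (p - 4(p + 1)^3 - 3(p + 1)^2 - 1) = (p(-p^3 - 3p^2 - 2p - 2)) + (p - 4(p + 1)^3 - 3(p + 1)^2 - 1).
Simplifying, A(p+1) = -(p + 1)(p^3 + 6p^2 + 11p + 8) = -(p+1)((p+1)^3 + 3(p+1)^2 + 2(p+1) + 2),
which is the closed form with m = p+1.
This completes the induction.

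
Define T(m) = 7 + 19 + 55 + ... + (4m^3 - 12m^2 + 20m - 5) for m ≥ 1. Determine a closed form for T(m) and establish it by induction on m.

T(m) = m(m^3 - 2m^2 + 5m + 3)

We claim T(m) = m(m^3 - 2m^2 + 5m + 3) for all m ≥ 1.
Base case (m = 1): T(1) = 7, and the closed form gives 7. They agree.
For the inductive step, assume it holds for an arbitrary k ≥ 1, so T(k) = k(k^3 - 2k^2 + 5k + 3).
Then T(k+1) = T(k) + (4k^3 + 8k + 7) = (k(k^3 - 2k^2 + 5k + 3)) + (4k^3 + 8k + 7).
Simplifying, T(k+1) = (k + 1)(k^3 + k^2 + 4k + 7) = (k+1)((k+1)^3 - 2(k+1)^2 + 5(k+1) + 3),
which is the closed form with m = k+1.
By the principle of mathematical induction, the result holds for all m ≥ 1.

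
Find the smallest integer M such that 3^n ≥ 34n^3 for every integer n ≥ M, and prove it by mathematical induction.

M = 10

At n = 9: 19683 < 24786, so the inequality fails and M ≥ 10. We prove 3^n ≥ 34n^3 for all n ≥ 10.
When n = 10: 3^n = 59049 and 34n^3 = 34000, so 59049 ≥ 34000.
For the inductive step, assume it holds for an arbitrary k ≥ 10, so 3^k ≥ 34k^3.
Then 3^(k + 1) = 3·(3^k) ≥ 3·(34k^3).
Also, for k ≥ 10 we have 3·(34k^3) ≥ 34(k+1)^3, since 3 ≥ (1 + 1/k)^3 for all k ≥ 10.
Combining, 3^(k + 1) ≥ 34(k+1)^3.
By the principle of mathematical induction, the result holds for all n ≥ 10.
Hence the smallest such M is 10.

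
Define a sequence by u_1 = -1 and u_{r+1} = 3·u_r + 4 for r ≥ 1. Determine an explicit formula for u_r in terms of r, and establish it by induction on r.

Computing the first terms: u_1 = -1, u_2 = 1, u_3 = 7. This suggests u_r = 3^(r - 1) - 2.
Base step (r = 1): the formula gives -1 = -1 = u_1.
Suppose the result is true for r = j, so u_j = 3^(j - 1) - 2.
Then u_{j+1} = 3·u_j + 4 = 3·(3^(j - 1) - 2) + 4 = 3^j - 2 = 3^((j+1) - 1) - 2,
which is the claimed formula at r = j+1.
By the principle of mathematical induction, the result holds for all r ≥ 1.

u_r = 3^(r - 1) - 2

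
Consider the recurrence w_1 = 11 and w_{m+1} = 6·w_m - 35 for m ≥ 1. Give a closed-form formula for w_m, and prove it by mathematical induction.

w_m = 4·6^(m - 1) + 7

Computing the first terms: w_1 = 11, w_2 = 31, w_3 = 151. This suggests w_m = 4·6^(m - 1) + 7.
For the base case m = 1: the formula gives 11 = 11 = w_1.
Inductive step: assume the claim holds for m = k, so w_k = 4·6^(k - 1) + 7.
Then w_{k+1} = 6·w_k - 35 = 6·(4·6^(k - 1) + 7) - 35 = 4·6^k + 7 = 4·6^((k+1) - 1) + 7,
which is the claimed formula at m = k+1.
This completes the induction.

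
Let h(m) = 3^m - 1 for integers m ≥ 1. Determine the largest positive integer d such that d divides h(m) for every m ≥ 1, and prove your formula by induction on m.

d = 2

Computing the first values: h(1) = 2 and h(2) = 8; gcd(2, 8) = 2, so d ≤ 2.
We prove 2 | 3^m - 1 for all m ≥ 1 by induction on m.
When m = 1: h(1) = 2 = 2·(1), so 2 | h(1).
Suppose the result is true for m = j, i.e. 2 | h(j). Then
3^{j+1} − 1^{j+1} = 3·3^j − 1·1^j = 3·(3^j − 1^j) + (2)·1^j. The first term is divisible by 2 by the inductive hypothesis, and the second term (2)·1^j is divisible by 2 since 2 | 2. Hence 2 | h(j+1).
Hence, by induction on m, the claim holds for every m ≥ 1.
Therefore the largest such d is 2.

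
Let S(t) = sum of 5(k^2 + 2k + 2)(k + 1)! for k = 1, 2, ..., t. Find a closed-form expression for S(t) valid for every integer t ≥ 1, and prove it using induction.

We claim S(t) = (5t + 5)(t + 2)! - 10 for all t ≥ 1.
Base step (t = 1): S(1) = 50, and the closed form gives 50. They agree.
Suppose the result is true for t = k, so S(k) = (5k + 5)(k + 2)! - 10.
Then S(k+1) = S(k) + (5(k^2 + 4k + 5)(k + 2)!) = ((5k + 5)(k + 2)! - 10) + (5(k^2 + 4k + 5)(k + 2)!).
Simplifying, S(k+1) = (5(k+1) + 5)((k+1) + 2)! - 10,
which is the closed form with t = k+1.
This completes the induction.

S(t) = (5t + 5)(t + 2)! - 10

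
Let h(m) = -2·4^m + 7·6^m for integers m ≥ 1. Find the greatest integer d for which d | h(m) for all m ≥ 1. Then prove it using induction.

Computing the first values: h(1) = 34 and h(2) = 220; gcd(34, 220) = 2, so d ≤ 2.
We prove 2 | -2·4^m + 7·6^m for all m ≥ 1 by induction on m.
Base case (m = 1): h(1) = 34 = 2·(17), so 2 | h(1).
Inductive step: assume the claim holds for m = p, i.e. 2 | h(p). Then
h(p+1) − 6·h(p) = (-2·4^(p+1) + 7·6^(p+1)) − 6·(-2·4^p + 7·6^p) = (-2)·4^p·(4 − 6) = (4)·4^p. Since 2 | h(p) by the inductive hypothesis, 2 | 6·h(p); and 2 | 4 since 4 = 2·2. Therefore 2 | h(p+1).
Hence, by induction on m, the claim holds for every m ≥ 1.
Therefore the largest such d is 2.

d = 2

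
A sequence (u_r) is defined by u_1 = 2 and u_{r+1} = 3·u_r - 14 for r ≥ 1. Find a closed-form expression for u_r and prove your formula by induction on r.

Computing the first terms: u_1 = 2, u_2 = -8, u_3 = -38. This suggests u_r = -5·3^(r - 1) + 7.
Base case (r = 1): the formula gives 2 = 2 = u_1.
Suppose the result is true for r = m, so u_m = -5·3^(m - 1) + 7.
Then u_{m+1} = 3·u_m - 14 = 3·(-5·3^(m - 1) + 7) - 14 = -5·3^m + 7 = -5·3^((m+1) - 1) + 7,
which is the claimed formula at r = m+1.
Hence, by induction on r, the claim holds for every r ≥ 1.

u_r = -5·3^(r - 1) + 7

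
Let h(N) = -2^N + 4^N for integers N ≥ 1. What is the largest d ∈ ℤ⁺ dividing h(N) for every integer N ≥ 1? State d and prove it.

Computing the first values: h(1) = 2 and h(2) = 12; gcd(2, 12) = 2, so d ≤ 2.
We prove 2 | -2^N + 4^N for all N ≥ 1 by induction on N.
Base step (N = 1): h(1) = 2 = 2·(1), so 2 | h(1).
For the inductive step, assume it holds for an arbitrary i ≥ 1, i.e. 2 | h(i). Then
4^{i+1} − 2^{i+1} = 4·4^i − 2·2^i = 4·(4^i − 2^i) + (2)·2^i. The first term is divisible by 2 by the inductive hypothesis, and the second term (2)·2^i is divisible by 2 since 2 | 2. Hence 2 | h(i+1).
Hence, by induction on N, the claim holds for every N ≥ 1.
Therefore the largest such d is 2.

d = 2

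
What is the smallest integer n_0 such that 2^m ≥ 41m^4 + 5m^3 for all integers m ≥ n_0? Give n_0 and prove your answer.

At m = 23: 8388608 < 11534316, so the inequality fails and n_0 ≥ 24. We prove 2^m ≥ 41m^4 + 5m^3 for all m ≥ 24.
Base step (m = 24): 2^m = 16777216 and 41m^4 + 5m^3 = 13671936, so 16777216 ≥ 13671936.
Inductive step: assume the claim holds for m = i, so 2^i ≥ 41i^4 + 5i^3.
Then 2^(i + 1) = 2·(2^i) ≥ 2·(41i^4 + 5i^3).
Also, for i ≥ 24 we have 2·(41i^4 + 5i^3) ≥ 41(i+1)^4 + 5(i+1)^3, since 2·(41i^4 + 5i^3) − (41(i+1)^4 + 5(i+1)^3) = 41i^4 - 159i^3 - 261i^2 - 179i - 46, which is nonnegative for all i ≥ 24.
Combining, 2^(i + 1) ≥ 41(i+1)^4 + 5(i+1)^3.
Hence, by induction on m, the claim holds for every m ≥ 24.
Hence the smallest such n_0 is 24.

n_0 = 24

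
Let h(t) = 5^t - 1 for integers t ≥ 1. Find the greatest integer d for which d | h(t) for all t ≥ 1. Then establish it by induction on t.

d = 4

Computing the first values: h(1) = 4 and h(2) = 24; gcd(4, 24) = 4, so d ≤ 4.
We prove 4 | 5^t - 1 for all t ≥ 1 by induction on t.
Base step (t = 1): h(1) = 4 = 4·(1), so 4 | h(1).
Inductive step: assume the claim holds for t = p, i.e. 4 | h(p). Then
5^{p+1} − 1^{p+1} = 5·5^p − 1·1^p = 5·(5^p − 1^p) + (4)·1^p. The first term is divisible by 4 by the inductive hypothesis, and the second term (4)·1^p is divisible by 4 since 4 | 4. Hence 4 | h(p+1).
This completes the induction.
Therefore the largest such d is 4.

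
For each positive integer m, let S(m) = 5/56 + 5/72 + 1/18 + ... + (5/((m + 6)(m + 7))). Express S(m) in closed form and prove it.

We claim S(m) = 5m/(7(m + 7)) for all m ≥ 1.
Base step (m = 1): S(1) = 5/56, and the closed form gives 5/56. They agree.
Inductive step: suppose the statement holds for some k ≥ 1, so S(k) = 5k/(7(k + 7)).
Then S(k+1) = S(k) + (5/((k + 7)(k + 8))) = (5k/(7(k + 7))) + (5/((k + 7)(k + 8))).
Simplifying, S(k+1) = 5(k + 1)/(7(k + 8)) = 5(k+1)/(7((k+1) + 7)),
which is the closed form with m = k+1.
This completes the induction.

S(m) = 5m/(7(m + 7))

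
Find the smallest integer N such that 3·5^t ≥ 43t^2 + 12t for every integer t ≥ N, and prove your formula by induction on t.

At t = 3: 375 < 423, so the inequality fails and N ≥ 4. We prove 3·5^t ≥ 43t^2 + 12t for all t ≥ 4.
When t = 4: 3·5^t = 1875 and 43t^2 + 12t = 736, so 1875 ≥ 736.
Inductive step: suppose the statement holds for some j ≥ 4, so 3·5^j ≥ 43j^2 + 12j.
Then 3·5^(j + 1) = 5·(3·5^j) ≥ 5·(43j^2 + 12j).
Also, for j ≥ 4 we have 5·(43j^2 + 12j) ≥ 43(j+1)^2 + 12(j+1), since 5·(43j^2 + 12j) − (43(j+1)^2 + 12(j+1)) = 172j^2 - 38j - 55, which is nonnegative for all j ≥ 4.
Combining, 3·5^(j + 1) ≥ 43(j+1)^2 + 12(j+1).
Hence, by induction on t, the claim holds for every t ≥ 4.
Hence the smallest such N is 4.

N = 4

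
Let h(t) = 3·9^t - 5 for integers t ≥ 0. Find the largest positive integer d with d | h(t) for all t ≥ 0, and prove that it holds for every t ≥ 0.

d = 2

Computing the first values: h(0) = -2 and h(1) = 22; gcd(-2, 22) = 2, so d ≤ 2.
We prove 2 | 3·9^t - 5 for all t ≥ 0 by induction on t.
When t = 0: h(0) = -2 = 2·(-1), so 2 | h(0).
Inductive step: suppose the statement holds for some m ≥ 0, i.e. 2 | h(m). Then
h(m+1) = 3·9^(m+1) - 5 = 9·(3·9^m - 5) + 40 = 9·h(m) + 40. The first term is divisible by 2 by the inductive hypothesis, and 40 is divisible by 2. Hence 2 | h(m+1).
By the principle of mathematical induction, the result holds for all t ≥ 0.
Therefore the largest such d is 2.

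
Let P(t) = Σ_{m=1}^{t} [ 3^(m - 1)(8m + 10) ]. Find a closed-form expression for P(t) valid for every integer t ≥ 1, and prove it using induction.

We claim P(t) = 3^t(4t + 3) - 3 for all t ≥ 1.
For the base case t = 1: P(1) = 18, and the closed form gives 18. They agree.
Inductive step: assume the claim holds for t = m, so P(m) = 3^m(4m + 3) - 3.
Then P(m+1) = P(m) + (3^m(8m + 18)) = (3^m(4m + 3) - 3) + (3^m(8m + 18)).
Simplifying, P(m+1) = 12·3^m·m + 21·3^m - 3 = 3^(m+1)(4(m+1) + 3) - 3,
which is the closed form with t = m+1.
This completes the induction.

P(t) = 3^t(4t + 3) - 3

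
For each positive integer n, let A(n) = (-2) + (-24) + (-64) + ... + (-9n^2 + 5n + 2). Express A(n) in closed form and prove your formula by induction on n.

We claim A(n) = -n(3n^2 + 2n - 3) for all n ≥ 1.
For the base case n = 1: A(1) = -2, and the closed form gives -2. They agree.
For the inductive step, assume it holds for an arbitrary j ≥ 1, so A(j) = j(-3j^2 - 2j + 3).
Then A(j+1) = A(j) + (5j - 9(j + 1)^2 + 7) = (j(-3j^2 - 2j + 3)) + (5j - 9(j + 1)^2 + 7).
Simplifying, A(j+1) = -(j + 1)(3j^2 + 8j + 2) = -(j+1)(3(j+1)^2 + 2(j+1) - 3),
which is the closed form with n = j+1.
By the principle of mathematical induction, the result holds for all n ≥ 1.

A(n) = -n(3n^2 + 2n - 3)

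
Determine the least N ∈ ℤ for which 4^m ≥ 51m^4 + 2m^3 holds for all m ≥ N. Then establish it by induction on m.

N = 10

At m = 9: 262144 < 336069, so the inequality fails and N ≥ 10. We prove 4^m ≥ 51m^4 + 2m^3 for all m ≥ 10.
Base step (m = 10): 4^m = 1048576 and 51m^4 + 2m^3 = 512000, so 1048576 ≥ 512000.
Inductive step: suppose the statement holds for some i ≥ 10, so 4^i ≥ 51i^4 + 2i^3.
Then 4^(i + 1) = 4·(4^i) ≥ 4·(51i^4 + 2i^3).
Also, for i ≥ 10 we have 4·(51i^4 + 2i^3) ≥ 51(i+1)^4 + 2(i+1)^3, since 4·(51i^4 + 2i^3) − (51(i+1)^4 + 2(i+1)^3) = 153i^4 - 198i^3 - 312i^2 - 210i - 53, which is nonnegative for all i ≥ 10.
Combining, 4^(i + 1) ≥ 51(i+1)^4 + 2(i+1)^3.
Hence, by induction on m, the claim holds for every m ≥ 10.
Hence the smallest such N is 10.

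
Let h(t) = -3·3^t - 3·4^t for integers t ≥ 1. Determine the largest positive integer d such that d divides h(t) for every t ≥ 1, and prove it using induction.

Computing the first values: h(1) = -21 and h(2) = -75; gcd(-21, -75) = 3, so d ≤ 3.
We prove 3 | -3·3^t - 3·4^t for all t ≥ 1 by induction on t.
Base case (t = 1): h(1) = -21 = 3·(-7), so 3 | h(1).
Inductive step: assume the claim holds for t = p, i.e. 3 | h(p). Then
h(p+1) − 4·h(p) = (-3·3^(p+1) - 3·4^(p+1)) − 4·(-3·3^p - 3·4^p) = (-3)·3^p·(3 − 4) = (3)·3^p. Since 3 | h(p) by the inductive hypothesis, 3 | 4·h(p); and 3 | 3 since 3 = 3·1. Therefore 3 | h(p+1).
By the principle of mathematical induction, the result holds for all t ≥ 1.
Therefore the largest such d is 3.

d = 3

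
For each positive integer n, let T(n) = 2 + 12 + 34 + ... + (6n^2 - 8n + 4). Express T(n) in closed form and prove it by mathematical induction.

We claim T(n) = n(2n^2 - n + 1) for all n ≥ 1.
Base case (n = 1): T(1) = 2, and the closed form gives 2. They agree.
For the inductive step, assume it holds for an arbitrary k ≥ 1, so T(k) = k(2k^2 - k + 1).
Then T(k+1) = T(k) + (6k^2 + 4k + 2) = (k(2k^2 - k + 1)) + (6k^2 + 4k + 2).
Simplifying, T(k+1) = (k + 1)(2k^2 + 3k + 2) = (k+1)(2(k+1)^2 - (k+1) + 1),
which is the closed form with n = k+1.
By the principle of mathematical induction, the result holds for all n ≥ 1.

T(n) = n(2n^2 - n + 1)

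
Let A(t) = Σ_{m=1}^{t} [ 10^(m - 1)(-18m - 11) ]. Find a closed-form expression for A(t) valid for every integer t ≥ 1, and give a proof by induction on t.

We claim A(t) = -10^t(2t + 1) + 1 for all t ≥ 1.
Base step (t = 1): A(1) = -29, and the closed form gives -29. They agree.
For the inductive step, assume it holds for an arbitrary m ≥ 1, so A(m) = -10^m(2m + 1) + 1.
Then A(m+1) = A(m) + (10^m(-18m - 29)) = (-10^m(2m + 1) + 1) + (10^m(-18m - 29)).
Simplifying, A(m+1) = -20·10^m·m - 30·10^m + 1 = -10^(m+1)(2(m+1) + 1) + 1,
which is the closed form with t = m+1.
This completes the induction.

A(t) = -10^t(2t + 1) + 1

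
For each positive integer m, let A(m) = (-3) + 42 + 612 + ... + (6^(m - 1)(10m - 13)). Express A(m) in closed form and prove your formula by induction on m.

A(m) = 6^m(2m - 3) + 3

We claim A(m) = 6^m(2m - 3) + 3 for all m ≥ 1.
Base case (m = 1): A(1) = -3, and the closed form gives -3. They agree.
For the inductive step, assume it holds for an arbitrary i ≥ 1, so A(i) = 6^i(2i - 3) + 3.
Then A(i+1) = A(i) + (6^i(10i - 3)) = (6^i(2i - 3) + 3) + (6^i(10i - 3)).
Simplifying, A(i+1) = 12·6^i·i - 6·6^i + 3 = 6^(i+1)(2(i+1) - 3) + 3,
which is the closed form with m = i+1.
By the principle of mathematical induction, the result holds for all m ≥ 1.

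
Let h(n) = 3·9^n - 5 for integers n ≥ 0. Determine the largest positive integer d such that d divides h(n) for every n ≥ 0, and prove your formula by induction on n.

d = 2

Computing the first values: h(0) = -2 and h(1) = 22; gcd(-2, 22) = 2, so d ≤ 2.
We prove 2 | 3·9^n - 5 for all n ≥ 0 by induction on n.
When n = 0: h(0) = -2 = 2·(-1), so 2 | h(0).
Inductive step: assume the claim holds for n = j, i.e. 2 | h(j). Then
h(j+1) = 3·9^(j+1) - 5 = 9·(3·9^j - 5) + 40 = 9·h(j) + 40. The first term is divisible by 2 by the inductive hypothesis, and 40 is divisible by 2. Hence 2 | h(j+1).
By induction, the statement is established for all n ≥ 0.
Therefore the largest such d is 2.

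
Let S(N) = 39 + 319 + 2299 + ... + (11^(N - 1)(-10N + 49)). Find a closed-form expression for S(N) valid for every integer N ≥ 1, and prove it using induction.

We claim S(N) = 11^N(-N + 5) - 5 for all N ≥ 1.
Base step (N = 1): S(1) = 39, and the closed form gives 39. They agree.
For the inductive step, assume it holds for an arbitrary i ≥ 1, so S(i) = 11^i(-i + 5) - 5.
Then S(i+1) = S(i) + (11^i(-10i + 39)) = (11^i(-i + 5) - 5) + (11^i(-10i + 39)).
Simplifying, S(i+1) = -11·11^i·i + 44·11^i - 5 = 11^(i+1)(-(i+1) + 5) - 5,
which is the closed form with N = i+1.
By induction, the statement is established for all N ≥ 1.

S(N) = 11^N(-N + 5) - 5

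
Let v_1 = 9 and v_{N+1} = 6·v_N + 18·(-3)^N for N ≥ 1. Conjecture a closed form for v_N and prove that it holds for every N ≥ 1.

Computing the first terms: v_1 = 9, v_2 = 0, v_3 = 162. This suggests v_N = -2(-3)^N + 3·6^(N - 1).
For the base case N = 1: the formula gives 9 = 9 = v_1.
For the inductive step, assume it holds for an arbitrary i ≥ 1, so v_i = -2(-3)^i + 3·6^(i - 1).
Then v_{i+1} = 6·v_i + 18·(-3)^i = 6·(-2(-3)^i + 3·6^(i - 1)) + 18·(-3)^i = -2(-3)^(i + 1) + 3·6^i = -2(-3)^(i+1) + 3·6^((i+1) - 1),
which is the claimed formula at N = i+1.
By induction, the statement is established for all N ≥ 1.

v_N = -2(-3)^N + 3·6^(N - 1)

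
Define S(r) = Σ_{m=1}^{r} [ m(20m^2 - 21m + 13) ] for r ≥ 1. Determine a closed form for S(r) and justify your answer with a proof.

S(r) = r(r + 1)(5r^2 - 2r + 3)

We claim S(r) = r(r + 1)(5r^2 - 2r + 3) for all r ≥ 1.
Base step (r = 1): S(1) = 12, and the closed form gives 12. They agree.
For the inductive step, assume it holds for an arbitrary m ≥ 1, so S(m) = m(5m^3 + 3m^2 + m + 3).
Then S(m+1) = S(m) + (20m^3 + 39m^2 + 31m + 12) = (m(5m^3 + 3m^2 + m + 3)) + (20m^3 + 39m^2 + 31m + 12).
Simplifying, S(m+1) = (m + 1)(m + 2)(5m^2 + 8m + 6) = (m+1)((m+1) + 1)(5(m+1)^2 - 2(m+1) + 3),
which is the closed form with r = m+1.
This completes the induction.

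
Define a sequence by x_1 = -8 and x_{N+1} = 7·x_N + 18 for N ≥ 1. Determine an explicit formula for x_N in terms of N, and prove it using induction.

x_N = -5·7^(N - 1) - 3

Computing the first terms: x_1 = -8, x_2 = -38, x_3 = -248. This suggests x_N = -5·7^(N - 1) - 3.
When N = 1: the formula gives -8 = -8 = x_1.
Suppose the result is true for N = p, so x_p = -5·7^(p - 1) - 3.
Then x_{p+1} = 7·x_p + 18 = 7·(-5·7^(p - 1) - 3) + 18 = -5·7^p - 3 = -5·7^((p+1) - 1) - 3,
which is the claimed formula at N = p+1.
By the principle of mathematical induction, the result holds for all N ≥ 1.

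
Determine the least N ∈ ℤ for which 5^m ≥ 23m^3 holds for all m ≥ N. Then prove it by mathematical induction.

At m = 4: 625 < 1472, so the inequality fails and N ≥ 5. We prove 5^m ≥ 23m^3 for all m ≥ 5.
When m = 5: 5^m = 3125 and 23m^3 = 2875, so 3125 ≥ 2875.
Inductive step: suppose the statement holds for some k ≥ 5, so 5^k ≥ 23k^3.
Then 5^(k + 1) = 5·(5^k) ≥ 5·(23k^3).
Also, for k ≥ 5 we have 5·(23k^3) ≥ 23(k+1)^3, since 5 ≥ (1 + 1/k)^3 for all k ≥ 5.
Combining, 5^(k + 1) ≥ 23(k+1)^3.
Hence, by induction on m, the claim holds for every m ≥ 5.
Hence the smallest such N is 5.

N = 5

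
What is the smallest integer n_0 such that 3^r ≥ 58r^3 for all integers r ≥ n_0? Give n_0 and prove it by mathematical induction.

At r = 9: 19683 < 42282, so the inequality fails and n_0 ≥ 10. We prove 3^r ≥ 58r^3 for all r ≥ 10.
Base case (r = 10): 3^r = 59049 and 58r^3 = 58000, so 59049 ≥ 58000.
Inductive step: suppose the statement holds for some p ≥ 10, so 3^p ≥ 58p^3.
Then 3^(p + 1) = 3·(3^p) ≥ 3·(58p^3).
Also, for p ≥ 10 we have 3·(58p^3) ≥ 58(p+1)^3, since 3 ≥ (1 + 1/p)^3 for all p ≥ 10.
Combining, 3^(p + 1) ≥ 58(p+1)^3.
By induction, the statement is established for all r ≥ 10.
Hence the smallest such n_0 is 10.

n_0 = 10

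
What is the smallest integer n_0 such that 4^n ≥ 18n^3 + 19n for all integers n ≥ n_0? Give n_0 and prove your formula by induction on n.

n_0 = 6

At n = 5: 1024 < 2345, so the inequality fails and n_0 ≥ 6. We prove 4^n ≥ 18n^3 + 19n for all n ≥ 6.
Base case (n = 6): 4^n = 4096 and 18n^3 + 19n = 4002, so 4096 ≥ 4002.
Suppose the result is true for n = i, so 4^i ≥ 18i^3 + 19i.
Then 4^(i + 1) = 4·(4^i) ≥ 4·(18i^3 + 19i).
Also, for i ≥ 6 we have 4·(18i^3 + 19i) ≥ 18(i+1)^3 + 19(i+1), since 4·(18i^3 + 19i) − (18(i+1)^3 + 19(i+1)) = 54i^3 - 54i^2 + 3i - 37, which is nonnegative for all i ≥ 6.
Combining, 4^(i + 1) ≥ 18(i+1)^3 + 19(i+1).
This completes the induction.
Hence the smallest such n_0 is 6.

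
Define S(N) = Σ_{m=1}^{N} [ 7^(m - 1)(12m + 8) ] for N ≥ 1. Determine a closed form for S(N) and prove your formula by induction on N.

We claim S(N) = 7^N(2N + 1) - 1 for all N ≥ 1.
When N = 1: S(1) = 20, and the closed form gives 20. They agree.
Inductive step: suppose the statement holds for some m ≥ 1, so S(m) = 7^m(2m + 1) - 1.
Then S(m+1) = S(m) + (7^m(12m + 20)) = (7^m(2m + 1) - 1) + (7^m(12m + 20)).
Simplifying, S(m+1) = 14·7^m·m + 21·7^m - 1 = 7^(m+1)(2(m+1) + 1) - 1,
which is the closed form with N = m+1.
Hence, by induction on N, the claim holds for every N ≥ 1.

S(N) = 7^N(2N + 1) - 1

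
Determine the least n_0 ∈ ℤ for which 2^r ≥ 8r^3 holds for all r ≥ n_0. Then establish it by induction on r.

At r = 14: 16384 < 21952, so the inequality fails and n_0 ≥ 15. We prove 2^r ≥ 8r^3 for all r ≥ 15.
When r = 15: 2^r = 32768 and 8r^3 = 27000, so 32768 ≥ 27000.
Inductive step: assume the claim holds for r = i, so 2^i ≥ 8i^3.
Then 2^(i + 1) = 2·(2^i) ≥ 2·(8i^3).
Also, for i ≥ 15 we have 2·(8i^3) ≥ 8(i+1)^3, since 2 ≥ (1 + 1/i)^3 for all i ≥ 15.
Combining, 2^(i + 1) ≥ 8(i+1)^3.
This completes the induction.
Hence the smallest such n_0 is 15.

n_0 = 15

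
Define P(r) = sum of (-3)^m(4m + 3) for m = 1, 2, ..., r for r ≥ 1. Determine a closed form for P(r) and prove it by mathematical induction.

We claim P(r) = 3(-3)^r(r + 1) - 3 for all r ≥ 1.
For the base case r = 1: P(1) = -21, and the closed form gives -21. They agree.
Inductive step: suppose the statement holds for some m ≥ 1, so P(m) = 3(-3)^m(m + 1) - 3.
Then P(m+1) = P(m) + ((-3)^(m + 1)(4m + 7)) = (3(-3)^m(m + 1) - 3) + ((-3)^(m + 1)(4m + 7)).
Simplifying, P(m+1) = -9(-3)^m·m - 18(-3)^m - 3 = 3(-3)^(m+1)((m+1) + 1) - 3,
which is the closed form with r = m+1.
By the principle of mathematical induction, the result holds for all r ≥ 1.

P(r) = 3(-3)^r(r + 1) - 3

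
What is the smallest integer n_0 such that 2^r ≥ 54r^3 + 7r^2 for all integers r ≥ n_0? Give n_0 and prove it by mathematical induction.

n_0 = 19

At r = 18: 262144 < 317196, so the inequality fails and n_0 ≥ 19. We prove 2^r ≥ 54r^3 + 7r^2 for all r ≥ 19.
For the base case r = 19: 2^r = 524288 and 54r^3 + 7r^2 = 372913, so 524288 ≥ 372913.
For the inductive step, assume it holds for an arbitrary p ≥ 19, so 2^p ≥ 54p^3 + 7p^2.
Then 2^(p + 1) = 2·(2^p) ≥ 2·(54p^3 + 7p^2).
Also, for p ≥ 19 we have 2·(54p^3 + 7p^2) ≥ 54(p+1)^3 + 7(p+1)^2, since 2·(54p^3 + 7p^2) − (54(p+1)^3 + 7(p+1)^2) = 54p^3 - 155p^2 - 176p - 61, which is nonnegative for all p ≥ 19.
Combining, 2^(p + 1) ≥ 54(p+1)^3 + 7(p+1)^2.
Hence, by induction on r, the claim holds for every r ≥ 19.
Hence the smallest such n_0 is 19.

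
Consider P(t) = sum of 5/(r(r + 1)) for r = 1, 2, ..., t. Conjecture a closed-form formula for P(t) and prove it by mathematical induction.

We claim P(t) = 5t/(t + 1) for all t ≥ 1.
Base case (t = 1): P(1) = 5/2, and the closed form gives 5/2. They agree.
Inductive step: suppose the statement holds for some r ≥ 1, so P(r) = 5r/(r + 1).
Then P(r+1) = P(r) + (5/((r + 1)(r + 2))) = (5r/(r + 1)) + (5/((r + 1)(r + 2))).
Simplifying, P(r+1) = 5(r + 1)/(r + 2) = 5(r+1)/((r+1) + 1),
which is the closed form with t = r+1.
By induction, the statement is established for all t ≥ 1.

P(t) = 5t/(t + 1)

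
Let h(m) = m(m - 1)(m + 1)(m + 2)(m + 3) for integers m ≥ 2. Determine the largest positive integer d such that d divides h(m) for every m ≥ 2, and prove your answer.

Computing the first values: h(2) = 120 and h(3) = 720; gcd(120, 720) = 120, so d ≤ 120.
We prove 120 | m(m - 1)(m + 1)(m + 2)(m + 3) for all m ≥ 2 by induction on m.
Base case (m = 2): h(2) = 120 = 120·(1), so 120 | h(2).
Inductive step: assume the claim holds for m = p, i.e. 120 | h(p). Then
h(p+1) − h(p) = p·(p+1)·(p+2)·(p+3)·(p+4) − (p-1)·p·(p+1)·(p+2)·(p+3) = p·(p+1)·(p+2)·(p+3)·[(p+4) − (p-1)] = 5·p·(p+1)·(p+2)·(p+3). The product of 4 consecutive integers is divisible by (4)! = 24, so h(p+1) − h(p) is divisible by 5·24 = 120. By the inductive hypothesis 120 | h(p), hence 120 | h(p+1).
By the principle of mathematical induction, the result holds for all m ≥ 2.
Therefore the largest such d is 120.

d = 120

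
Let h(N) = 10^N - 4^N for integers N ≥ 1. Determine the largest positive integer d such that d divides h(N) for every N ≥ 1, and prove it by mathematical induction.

d = 6

Computing the first values: h(1) = 6 and h(2) = 84; gcd(6, 84) = 6, so d ≤ 6.
We prove 6 | 10^N - 4^N for all N ≥ 1 by induction on N.
Base step (N = 1): h(1) = 6 = 6·(1), so 6 | h(1).
Suppose the result is true for N = k, i.e. 6 | h(k). Then
10^{k+1} − 4^{k+1} = 10·10^k − 4·4^k = 10·(10^k − 4^k) + (6)·4^k. The first term is divisible by 6 by the inductive hypothesis, and the second term (6)·4^k is divisible by 6 since 6 | 6. Hence 6 | h(k+1).
This completes the induction.
Therefore the largest such d is 6.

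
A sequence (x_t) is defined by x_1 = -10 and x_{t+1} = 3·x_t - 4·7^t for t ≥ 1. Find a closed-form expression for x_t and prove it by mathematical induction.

Computing the first terms: x_1 = -10, x_2 = -58, x_3 = -370. This suggests x_t = -3^t - 7^t.
Base step (t = 1): the formula gives -10 = -10 = x_1.
For the inductive step, assume it holds for an arbitrary k ≥ 1, so x_k = -3^k - 7^k.
Then x_{k+1} = 3·x_k - 4·7^k = 3·(-3^k - 7^k) - 4·7^k = -3^(k + 1) - 7^(k + 1),
which is the claimed formula at t = k+1.
This completes the induction.

x_t = -3^t - 7^t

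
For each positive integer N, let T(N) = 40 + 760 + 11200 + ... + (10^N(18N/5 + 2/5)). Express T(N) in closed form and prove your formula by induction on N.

T(N) = 4·10^N·N

We claim T(N) = 4·10^N·N for all N ≥ 1.
Base step (N = 1): T(1) = 40, and the closed form gives 40. They agree.
Suppose the result is true for N = i, so T(i) = 4·10^i·i.
Then T(i+1) = T(i) + (10^i(36i + 40)) = (4·10^i·i) + (10^i(36i + 40)).
Simplifying, T(i+1) = 40·10^i(i + 1) = 4·10^(i+1)·(i+1),
which is the closed form with N = i+1.
By induction, the statement is established for all N ≥ 1.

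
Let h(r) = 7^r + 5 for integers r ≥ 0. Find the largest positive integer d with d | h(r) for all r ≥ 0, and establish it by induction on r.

Computing the first values: h(0) = 6 and h(1) = 12; gcd(6, 12) = 6, so d ≤ 6.
We prove 6 | 7^r + 5 for all r ≥ 0 by induction on r.
Base step (r = 0): h(0) = 6 = 6·(1), so 6 | h(0).
Suppose the result is true for r = j, i.e. 6 | h(j). Then
h(j+1) = 7^(j+1) + 5 = 7·(7^j + 5) - 30 = 7·h(j) - 30. The first term is divisible by 6 by the inductive hypothesis, and -30 is divisible by 6. Hence 6 | h(j+1).
By induction, the statement is established for all r ≥ 0.
Therefore the largest such d is 6.

d = 6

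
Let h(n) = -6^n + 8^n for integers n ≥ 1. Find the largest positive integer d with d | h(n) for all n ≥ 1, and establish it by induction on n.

Computing the first values: h(1) = 2 and h(2) = 28; gcd(2, 28) = 2, so d ≤ 2.
We prove 2 | -6^n + 8^n for all n ≥ 1 by induction on n.
For the base case n = 1: h(1) = 2 = 2·(1), so 2 | h(1).
For the inductive step, assume it holds for an arbitrary j ≥ 1, i.e. 2 | h(j). Then
8^{j+1} − 6^{j+1} = 8·8^j − 6·6^j = 8·(8^j − 6^j) + (2)·6^j. The first term is divisible by 2 by the inductive hypothesis, and the second term (2)·6^j is divisible by 2 since 2 | 2. Hence 2 | h(j+1).
Hence, by induction on n, the claim holds for every n ≥ 1.
Therefore the largest such d is 2.

d = 2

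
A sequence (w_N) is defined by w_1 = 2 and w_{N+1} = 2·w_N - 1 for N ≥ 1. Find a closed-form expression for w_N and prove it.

w_N = 2^(N - 1) + 1

Computing the first terms: w_1 = 2, w_2 = 3, w_3 = 5. This suggests w_N = 2^(N - 1) + 1.
Base case (N = 1): the formula gives 2 = 2 = w_1.
Inductive step: suppose the statement holds for some k ≥ 1, so w_k = 2^(k - 1) + 1.
Then w_{k+1} = 2·w_k - 1 = 2·(2^(k - 1) + 1) - 1 = 2^k + 1 = 2^((k+1) - 1) + 1,
which is the claimed formula at N = k+1.
By induction, the statement is established for all N ≥ 1.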